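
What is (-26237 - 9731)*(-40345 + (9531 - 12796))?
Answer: 1568564480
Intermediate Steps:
(-26237 - 9731)*(-40345 + (9531 - 12796)) = -35968*(-40345 - 3265) = -35968*(-43610) = 1568564480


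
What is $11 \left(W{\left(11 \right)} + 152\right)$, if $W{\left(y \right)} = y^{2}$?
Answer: $3003$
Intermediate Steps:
$11 \left(W{\left(11 \right)} + 152\right) = 11 \left(11^{2} + 152\right) = 11 \left(121 + 152\right) = 11 \cdot 273 = 3003$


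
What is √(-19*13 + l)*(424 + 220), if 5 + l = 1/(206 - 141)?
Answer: 644*I*√1064635/65 ≈ 10223.0*I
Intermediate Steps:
l = -324/65 (l = -5 + 1/(206 - 141) = -5 + 1/65 = -324/65 ≈ -4.9846)
√(-19*13 + l)*(424 + 220) = √(-19*13 - 324/65)*(424 + 220) = √(-247 - 324/65)*644 = √(-16379/65)*644 = (I*√1064635/65)*644 = 644*I*√1064635/65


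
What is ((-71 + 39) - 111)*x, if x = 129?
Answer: -18447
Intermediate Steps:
((-71 + 39) - 111)*x = ((-71 + 39) - 111)*129 = (-32 - 111)*129 = -143*129 = -18447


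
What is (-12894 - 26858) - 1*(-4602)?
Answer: -35150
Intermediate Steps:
(-12894 - 26858) - 1*(-4602) = -39752 + 4602 = -35150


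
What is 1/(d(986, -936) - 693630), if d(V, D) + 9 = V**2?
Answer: 1/278557 ≈ 3.5899e-6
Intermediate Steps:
d(V, D) = -9 + V**2
1/(d(986, -936) - 693630) = 1/((-9 + 986**2) - 693630) = 1/((-9 + 972196) - 693630) = 1/(972187 - 693630) = 1/278557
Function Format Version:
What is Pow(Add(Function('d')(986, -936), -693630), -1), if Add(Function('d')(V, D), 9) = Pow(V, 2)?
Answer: Rational(1, 278557) ≈ 3.5899e-6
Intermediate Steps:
Function('d')(V, D) = Add(-9, Pow(V, 2))
Pow(Add(Function('d')(986, -936), -693630), -1) = Pow(Add(Add(-9, Pow(986, 2)), -693630), -1) = Pow(Add(Add(-9, 972196), -693630), -1) = Pow(Add(972187, -693630), -1) = Pow(278557, -1) = Rational(1, 278557)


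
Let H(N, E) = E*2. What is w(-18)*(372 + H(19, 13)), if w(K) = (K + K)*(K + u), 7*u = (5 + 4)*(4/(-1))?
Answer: 2321136/7 ≈ 3.3159e+5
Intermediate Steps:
H(N, E) = 2*E
u = -36/7 (u = ((5 + 4)*(4/(-1)))/7 = (9*(4*(-1)))/7 = (9*(-4))/7 = (⅐)*(-36) = -36/7 ≈ -5.1429)
w(K) = 2*K*(-36/7 + K) (w(K) = (K + K)*(K - 36/7) = (2*K)*(-36/7 + K) = 2*K*(-36/7 + K))
w(-18)*(372 + H(19, 13)) = ((2/7)*(-18)*(-36 + 7*(-18)))*(372 + 2*13) = ((2/7)*(-18)*(-36 - 126))*(372 + 26) = ((2/7)*(-18)*(-162))*398 = (5832/7)*398 = 2321136/7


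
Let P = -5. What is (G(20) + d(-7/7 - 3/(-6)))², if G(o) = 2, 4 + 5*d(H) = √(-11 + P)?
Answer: ⅘ + 48*I/25 ≈ 0.8 + 1.92*I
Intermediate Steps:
d(H) = -⅘ + 4*I/5 (d(H) = -⅘ + √(-11 - 5)/5 = -⅘ + √(-16)/5 = -⅘ + (4*I)/5 = -⅘ + 4*I/5)
(G(20) + d(-7/7 - 3/(-6)))² = (2 + (-⅘ + 4*I/5))² = (6/5 + 4*I/5)²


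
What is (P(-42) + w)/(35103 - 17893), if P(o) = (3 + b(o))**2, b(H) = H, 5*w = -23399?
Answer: -7897/43025 ≈ -0.18354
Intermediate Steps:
w = -23399/5 (w = (1/5)*(-23399) = -23399/5 ≈ -4679.8)
P(o) = (3 + o)**2
(P(-42) + w)/(35103 - 17893) = ((3 - 42)**2 - 23399/5)/(35103 - 17893) = ((-39)**2 - 23399/5)/17210 = (1521 - 23399/5)*(1/17210) = -15794/5*1/17210 = -7897/43025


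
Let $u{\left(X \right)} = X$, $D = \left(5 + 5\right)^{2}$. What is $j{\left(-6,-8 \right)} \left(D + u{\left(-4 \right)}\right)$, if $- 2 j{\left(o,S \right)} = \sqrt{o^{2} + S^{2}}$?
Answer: $-480$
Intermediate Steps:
$D = 100$ ($D = 10^{2} = 100$)
$j{\left(o,S \right)} = - \frac{\sqrt{S^{2} + o^{2}}}{2}$ ($j{\left(o,S \right)} = - \frac{\sqrt{o^{2} + S^{2}}}{2} = - \frac{\sqrt{S^{2} + o^{2}}}{2}$)
$j{\left(-6,-8 \right)} \left(D + u{\left(-4 \right)}\right) = - \frac{\sqrt{\left(-8\right)^{2} + \left(-6\right)^{2}}}{2} \left(100 - 4\right) = - \frac{\sqrt{64 + 36}}{2} \cdot 96 = - \frac{\sqrt{100}}{2} \cdot 96 = \left(- \frac{1}{2}\right) 10 \cdot 96 = \left(-5\right) 96 = -480$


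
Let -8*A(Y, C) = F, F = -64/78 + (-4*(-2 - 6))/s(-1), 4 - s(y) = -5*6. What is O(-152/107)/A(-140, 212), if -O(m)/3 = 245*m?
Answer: -7407036/107 ≈ -69225.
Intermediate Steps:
O(m) = -735*m
s(y) = 34 (s(y) = 4 - (-5)*6 = 4 - 1*(-30) = 4 + 30 = 34)
F = 80/663 (F = -64/78 - 4*(-2 - 6)/34 = -64*1/78 - 4*(-8)*(1/34) = -32/39 + 32*(1/34) = -32/39 + 16/17 = 80/663 ≈ 0.12066)
A(Y, C) = -10/663 (A(Y, C) = -1/8*80/663 = -10/663)
O(-152/107)/A(-140, 212) = (-(-111720)/107)/(-10/663) = -(-111720)/107*(-663/10) = -735*(-152/107)*(-663/10) = (111720/107)*(-663/10) = -7407036/107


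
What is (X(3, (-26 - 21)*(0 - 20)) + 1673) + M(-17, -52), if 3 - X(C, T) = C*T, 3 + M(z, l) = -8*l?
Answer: -731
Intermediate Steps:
M(z, l) = -3 - 8*l
X(C, T) = 3 - C*T
(X(3, (-26 - 21)*(0 - 20)) + 1673) + M(-17, -52) = ((3 - 1*3*(-26 - 21)*(0 - 20)) + 1673) + (-3 - 8*(-52)) = ((3 - 1*3*(-47*(-20))) + 1673) + (-3 + 416) = ((3 - 1*3*940) + 1673) + 413 = ((3 - 2820) + 1673) + 413 = (-2817 + 1673) + 413 = -1144 + 413 = -731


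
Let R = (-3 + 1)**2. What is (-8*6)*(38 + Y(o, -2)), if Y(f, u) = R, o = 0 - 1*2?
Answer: -2016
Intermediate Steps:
o = -2 (o = 0 - 2 = -2)
R = 4 (R = (-2)**2 = 4)
Y(f, u) = 4
(-8*6)*(38 + Y(o, -2)) = (-8*6)*(38 + 4) = -48*42 = -2016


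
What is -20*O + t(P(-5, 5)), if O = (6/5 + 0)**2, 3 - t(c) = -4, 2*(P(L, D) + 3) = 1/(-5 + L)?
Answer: -109/5 ≈ -21.800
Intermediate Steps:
P(L, D) = -3 + 1/(2*(-5 + L))
t(c) = 7 (t(c) = 3 - 1*(-4) = 3 + 4 = 7)
O = 36/25 (O = (6*(1/5) + 0)**2 = (6/5 + 0)**2 = (6/5)**2 = 36/25 ≈ 1.4400)
-20*O + t(P(-5, 5)) = -20*36/25 + 7 = -144/5 + 7 = -109/5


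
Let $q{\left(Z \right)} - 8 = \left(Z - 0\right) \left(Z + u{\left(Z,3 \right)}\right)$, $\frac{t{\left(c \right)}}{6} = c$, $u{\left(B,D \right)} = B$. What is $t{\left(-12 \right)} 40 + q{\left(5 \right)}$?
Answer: $-2822$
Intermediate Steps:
$t{\left(c \right)} = 6 c$
$q{\left(Z \right)} = 8 + 2 Z^{2}$ ($q{\left(Z \right)} = 8 + \left(Z - 0\right) \left(Z + Z\right) = 8 + \left(Z + \left(-2 + 2\right)\right) 2 Z = 8 + \left(Z + 0\right) 2 Z = 8 + Z 2 Z = 8 + 2 Z^{2}$)
$t{\left(-12 \right)} 40 + q{\left(5 \right)} = 6 \left(-12\right) 40 + \left(8 + 2 \cdot 5^{2}\right) = \left(-72\right) 40 + \left(8 + 2 \cdot 25\right) = -2880 + \left(8 + 50\right) = -2880 + 58 = -2822$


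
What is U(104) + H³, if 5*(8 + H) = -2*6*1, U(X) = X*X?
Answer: 1211392/125 ≈ 9691.1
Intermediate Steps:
U(X) = X²
H = -52/5 (H = -8 + (-2*6*1)/5 = -8 + (-12*1)/5 = -8 + (⅕)*(-12) = -8 - 12/5 = -52/5 ≈ -10.400)
U(104) + H³ = 104² + (-52/5)³ = 10816 - 140608/125 = 1211392/125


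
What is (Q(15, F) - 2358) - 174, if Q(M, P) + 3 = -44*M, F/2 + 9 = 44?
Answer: -3195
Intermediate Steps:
F = 70 (F = -18 + 2*44 = -18 + 88 = 70)
Q(M, P) = -3 - 44*M
(Q(15, F) - 2358) - 174 = ((-3 - 44*15) - 2358) - 174 = ((-3 - 660) - 2358) - 174 = (-663 - 2358) - 174 = -3021 - 174 = -3195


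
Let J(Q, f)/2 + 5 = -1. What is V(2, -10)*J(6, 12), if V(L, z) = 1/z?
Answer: 6/5 ≈ 1.2000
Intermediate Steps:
J(Q, f) = -12 (J(Q, f) = -10 + 2*(-1) = -10 - 2 = -12)
V(2, -10)*J(6, 12) = -12/(-10) = -⅒*(-12) = 6/5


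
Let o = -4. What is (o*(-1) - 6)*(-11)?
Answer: 22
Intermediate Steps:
(o*(-1) - 6)*(-11) = (-4*(-1) - 6)*(-11) = (4 - 6)*(-11) = -2*(-11) = 22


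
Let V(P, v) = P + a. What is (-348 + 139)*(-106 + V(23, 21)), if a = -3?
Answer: 17974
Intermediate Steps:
V(P, v) = -3 + P (V(P, v) = P - 3 = -3 + P)
(-348 + 139)*(-106 + V(23, 21)) = (-348 + 139)*(-106 + (-3 + 23)) = -209*(-106 + 20) = -209*(-86) = 17974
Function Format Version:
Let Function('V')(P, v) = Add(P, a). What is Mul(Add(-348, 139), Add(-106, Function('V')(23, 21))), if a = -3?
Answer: 17974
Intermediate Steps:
Function('V')(P, v) = Add(-3, P) (Function('V')(P, v) = Add(P, -3) = Add(-3, P))
Mul(Add(-348, 139), Add(-106, Function('V')(23, 21))) = Mul(Add(-348, 139), Add(-106, Add(-3, 23))) = Mul(-209, Add(-106, 20)) = Mul(-209, -86) = 17974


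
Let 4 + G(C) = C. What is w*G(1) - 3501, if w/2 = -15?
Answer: -3411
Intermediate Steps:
w = -30 (w = 2*(-15) = -30)
G(C) = -4 + C
w*G(1) - 3501 = -30*(-4 + 1) - 3501 = -30*(-3) - 3501 = 90 - 3501 = -3411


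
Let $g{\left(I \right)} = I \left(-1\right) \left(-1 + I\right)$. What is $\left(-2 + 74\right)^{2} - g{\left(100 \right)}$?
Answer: $15084$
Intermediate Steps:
$g{\left(I \right)} = - I \left(-1 + I\right)$
$\left(-2 + 74\right)^{2} - g{\left(100 \right)} = \left(-2 + 74\right)^{2} - 100 \left(1 - 100\right) = 72^{2} - 100 \left(1 - 100\right) = 5184 - 100 \left(-99\right) = 5184 - -9900 = 5184 + 9900 = 15084$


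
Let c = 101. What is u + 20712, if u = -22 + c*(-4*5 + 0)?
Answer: 18670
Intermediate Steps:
u = -2042 (u = -22 + 101*(-4*5 + 0) = -22 + 101*(-20 + 0) = -22 + 101*(-20) = -22 - 2020 = -2042)
u + 20712 = -2042 + 20712 = 18670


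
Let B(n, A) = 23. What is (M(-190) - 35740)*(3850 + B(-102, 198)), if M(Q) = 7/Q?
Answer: -26300020911/190 ≈ -1.3842e+8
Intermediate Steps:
(M(-190) - 35740)*(3850 + B(-102, 198)) = (7/(-190) - 35740)*(3850 + 23) = (7*(-1/190) - 35740)*3873 = (-7/190 - 35740)*3873 = -6790607/190*3873 = -26300020911/190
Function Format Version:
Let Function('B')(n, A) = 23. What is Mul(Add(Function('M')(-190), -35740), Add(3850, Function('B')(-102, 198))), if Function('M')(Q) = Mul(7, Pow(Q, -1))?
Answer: Rational(-26300020911, 190) ≈ -1.3842e+8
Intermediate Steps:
Mul(Add(Function('M')(-190), -35740), Add(3850, Function('B')(-102, 198))) = Mul(Add(Mul(7, Pow(-190, -1)), -35740), Add(3850, 23)) = Mul(Add(Mul(7, Rational(-1, 190)), -35740), 3873) = Mul(Add(Rational(-7, 190), -35740), 3873) = Mul(Rational(-6790607, 190), 3873) = Rational(-26300020911, 190)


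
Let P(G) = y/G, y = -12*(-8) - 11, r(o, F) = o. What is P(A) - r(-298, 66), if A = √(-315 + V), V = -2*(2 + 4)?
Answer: 298 - 85*I*√327/327 ≈ 298.0 - 4.7005*I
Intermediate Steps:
V = -12 (V = -2*6 = -12)
y = 85 (y = 96 - 11 = 85)
A = I*√327 (A = √(-315 - 12) = √(-327) = I*√327 ≈ 18.083*I)
P(G) = 85/G
P(A) - r(-298, 66) = 85/((I*√327)) - 1*(-298) = 85*(-I*√327/327) + 298 = -85*I*√327/327 + 298 = 298 - 85*I*√327/327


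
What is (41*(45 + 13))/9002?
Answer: 1189/4501 ≈ 0.26416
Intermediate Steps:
(41*(45 + 13))/9002 = (41*58)*(1/9002) = 2378*(1/9002) = 1189/4501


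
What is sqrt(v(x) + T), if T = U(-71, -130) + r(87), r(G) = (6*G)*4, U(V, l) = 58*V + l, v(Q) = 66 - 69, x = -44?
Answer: I*sqrt(2163) ≈ 46.508*I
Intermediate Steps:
v(Q) = -3
U(V, l) = l + 58*V
r(G) = 24*G
T = -2160 (T = (-130 + 58*(-71)) + 24*87 = (-130 - 4118) + 2088 = -4248 + 2088 = -2160)
sqrt(v(x) + T) = sqrt(-3 - 2160) = sqrt(-2163) = I*sqrt(2163)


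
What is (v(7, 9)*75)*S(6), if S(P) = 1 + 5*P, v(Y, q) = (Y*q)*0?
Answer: 0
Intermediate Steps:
v(Y, q) = 0
(v(7, 9)*75)*S(6) = (0*75)*(1 + 5*6) = 0*(1 + 30) = 0*31 = 0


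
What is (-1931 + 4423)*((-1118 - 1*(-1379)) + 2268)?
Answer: 6302268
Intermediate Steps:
(-1931 + 4423)*((-1118 - 1*(-1379)) + 2268) = 2492*((-1118 + 1379) + 2268) = 2492*(261 + 2268) = 2492*2529 = 6302268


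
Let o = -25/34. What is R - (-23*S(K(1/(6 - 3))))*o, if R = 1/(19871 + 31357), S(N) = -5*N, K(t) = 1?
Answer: 73640267/870876 ≈ 84.559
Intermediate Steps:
o = -25/34 (o = -25*1/34 = -25/34 ≈ -0.73529)
R = 1/51228 ≈ 1.9521e-5
R - (-23*S(K(1/(6 - 3))))*o = 1/51228 - (-(-115))*(-25)/34 = 1/51228 - (-23*(-5))*(-25)/34 = 1/51228 - 115*(-25)/34 = 1/51228 - 1*(-2875/34) = 1/51228 + 2875/34 = 73640267/870876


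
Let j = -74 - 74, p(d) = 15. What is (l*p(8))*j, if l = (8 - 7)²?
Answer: -2220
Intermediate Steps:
l = 1 (l = 1² = 1)
j = -148
(l*p(8))*j = (1*15)*(-148) = 15*(-148) = -2220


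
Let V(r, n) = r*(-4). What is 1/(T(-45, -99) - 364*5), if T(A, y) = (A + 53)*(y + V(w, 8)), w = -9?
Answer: -1/2324 ≈ -0.00043029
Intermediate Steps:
V(r, n) = -4*r
T(A, y) = (36 + y)*(53 + A) (T(A, y) = (A + 53)*(y - 4*(-9)) = (53 + A)*(y + 36) = (53 + A)*(36 + y) = (36 + y)*(53 + A))
1/(T(-45, -99) - 364*5) = 1/((1908 + 36*(-45) + 53*(-99) - 45*(-99)) - 364*5) = 1/((1908 - 1620 - 5247 + 4455) - 1820) = 1/(-504 - 1820) = 1/(-2324) = -1/2324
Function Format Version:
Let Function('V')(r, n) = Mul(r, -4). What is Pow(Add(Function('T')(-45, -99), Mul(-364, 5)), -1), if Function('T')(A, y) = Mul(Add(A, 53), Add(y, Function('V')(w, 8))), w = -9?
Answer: Rational(-1, 2324) ≈ -0.00043029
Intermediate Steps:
Function('V')(r, n) = Mul(-4, r)
Function('T')(A, y) = Mul(Add(36, y), Add(53, A)) (Function('T')(A, y) = Mul(Add(A, 53), Add(y, Mul(-4, -9))) = Mul(Add(53, A), Add(y, 36)) = Mul(Add(53, A), Add(36, y)) = Mul(Add(36, y), Add(53, A)))
Pow(Add(Function('T')(-45, -99), Mul(-364, 5)), -1) = Pow(Add(Add(1908, Mul(36, -45), Mul(53, -99), Mul(-45, -99)), Mul(-364, 5)), -1) = Pow(Add(Add(1908, -1620, -5247, 4455), -1820), -1) = Pow(Add(-504, -1820), -1) = Pow(-2324, -1) = Rational(-1, 2324)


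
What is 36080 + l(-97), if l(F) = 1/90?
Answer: 3247201/90 ≈ 36080.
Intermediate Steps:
l(F) = 1/90
36080 + l(-97) = 36080 + 1/90 = 3247201/90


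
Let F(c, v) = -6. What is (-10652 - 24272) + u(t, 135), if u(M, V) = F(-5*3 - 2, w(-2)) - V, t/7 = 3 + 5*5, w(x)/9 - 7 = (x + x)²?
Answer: -35065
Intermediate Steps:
w(x) = 63 + 36*x² (w(x) = 63 + 9*(x + x)² = 63 + 9*(2*x)² = 63 + 9*(4*x²) = 63 + 36*x²)
t = 196 (t = 7*(3 + 5*5) = 7*(3 + 25) = 7*28 = 196)
u(M, V) = -6 - V
(-10652 - 24272) + u(t, 135) = (-10652 - 24272) + (-6 - 1*135) = -34924 + (-6 - 135) = -34924 - 141 = -35065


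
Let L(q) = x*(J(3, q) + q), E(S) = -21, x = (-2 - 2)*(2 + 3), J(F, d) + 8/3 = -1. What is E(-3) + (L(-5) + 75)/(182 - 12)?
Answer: -1993/102 ≈ -19.539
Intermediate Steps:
J(F, d) = -11/3 (J(F, d) = -8/3 - 1 = -11/3)
x = -20 (x = -4*5 = -20)
L(q) = 220/3 - 20*q (L(q) = -20*(-11/3 + q) = 220/3 - 20*q)
E(-3) + (L(-5) + 75)/(182 - 12) = -21 + ((220/3 - 20*(-5)) + 75)/(182 - 12) = -21 + ((220/3 + 100) + 75)/170 = -21 + (520/3 + 75)*(1/170) = -21 + (745/3)*(1/170) = -21 + 149/102 = -1993/102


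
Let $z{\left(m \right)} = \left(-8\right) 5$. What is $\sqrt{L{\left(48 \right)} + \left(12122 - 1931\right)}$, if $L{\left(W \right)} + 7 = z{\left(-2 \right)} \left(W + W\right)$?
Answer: $2 \sqrt{1586} \approx 79.649$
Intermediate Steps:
$z{\left(m \right)} = -40$
$L{\left(W \right)} = -7 - 80 W$ ($L{\left(W \right)} = -7 - 40 \left(W + W\right) = -7 - 40 \cdot 2 W = -7 - 80 W$)
$\sqrt{L{\left(48 \right)} + \left(12122 - 1931\right)} = \sqrt{\left(-7 - 3840\right) + \left(12122 - 1931\right)} = \sqrt{-3847 + 10191} = \sqrt{6344} = 2 \sqrt{1586}$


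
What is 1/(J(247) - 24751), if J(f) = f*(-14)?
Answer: -1/28209 ≈ -3.5450e-5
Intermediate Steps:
J(f) = -14*f
1/(J(247) - 24751) = 1/(-14*247 - 24751) = 1/(-3458 - 24751) = 1/(-28209) = -1/28209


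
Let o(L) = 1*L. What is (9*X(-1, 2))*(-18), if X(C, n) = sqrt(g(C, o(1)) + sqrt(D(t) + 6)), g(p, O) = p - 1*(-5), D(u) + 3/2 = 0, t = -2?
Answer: -81*sqrt(16 + 6*sqrt(2)) ≈ -400.81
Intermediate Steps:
o(L) = L
D(u) = -3/2 (D(u) = -3/2 + 0 = -3/2)
g(p, O) = 5 + p (g(p, O) = p + 5 = 5 + p)
X(C, n) = sqrt(5 + C + 3*sqrt(2)/2) (X(C, n) = sqrt((5 + C) + sqrt(-3/2 + 6)) = sqrt((5 + C) + sqrt(9/2)) = sqrt((5 + C) + 3*sqrt(2)/2) = sqrt(5 + C + 3*sqrt(2)/2))
(9*X(-1, 2))*(-18) = (9*(sqrt(20 + 4*(-1) + 6*sqrt(2))/2))*(-18) = (9*(sqrt(20 - 4 + 6*sqrt(2))/2))*(-18) = (9*(sqrt(16 + 6*sqrt(2))/2))*(-18) = (9*sqrt(16 + 6*sqrt(2))/2)*(-18) = -81*sqrt(16 + 6*sqrt(2))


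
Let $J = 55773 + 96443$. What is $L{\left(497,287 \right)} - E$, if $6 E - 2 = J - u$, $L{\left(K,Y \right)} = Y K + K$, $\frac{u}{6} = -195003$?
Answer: $- \frac{231710}{3} \approx -77237.0$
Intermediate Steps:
$u = -1170018$ ($u = 6 \left(-195003\right) = -1170018$)
$J = 152216$
$L{\left(K,Y \right)} = K + K Y$ ($L{\left(K,Y \right)} = K Y + K = K + K Y$)
$E = \frac{661118}{3}$ ($E = \frac{1}{3} + \frac{152216 - -1170018}{6} = \frac{1}{3} + \frac{152216 + 1170018}{6} = \frac{1}{3} + \frac{1}{6} \cdot 1322234 = \frac{1}{3} + \frac{661117}{3} = \frac{661118}{3} \approx 2.2037 \cdot 10^{5}$)
$L{\left(497,287 \right)} - E = 497 \left(1 + 287\right) - \frac{661118}{3} = 497 \cdot 288 - \frac{661118}{3} = 143136 - \frac{661118}{3} = - \frac{231710}{3}$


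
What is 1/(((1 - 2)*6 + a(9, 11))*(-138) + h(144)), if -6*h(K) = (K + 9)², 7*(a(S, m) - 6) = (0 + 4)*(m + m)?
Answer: -14/78909 ≈ -0.00017742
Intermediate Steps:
a(S, m) = 6 + 8*m/7 (a(S, m) = 6 + ((0 + 4)*(m + m))/7 = 6 + (4*(2*m))/7 = 6 + (8*m)/7 = 6 + 8*m/7)
h(K) = -(9 + K)²/6 (h(K) = -(K + 9)²/6 = -(9 + K)²/6)
1/(((1 - 2)*6 + a(9, 11))*(-138) + h(144)) = 1/(((1 - 2)*6 + (6 + (8/7)*11))*(-138) - (9 + 144)²/6) = 1/((-1*6 + (6 + 88/7))*(-138) - ⅙*153²) = 1/((-6 + 130/7)*(-138) - ⅙*23409) = 1/((88/7)*(-138) - 7803/2) = 1/(-12144/7 - 7803/2) = 1/(-78909/14) = -14/78909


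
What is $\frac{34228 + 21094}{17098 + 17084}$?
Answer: $\frac{27661}{17091} \approx 1.6185$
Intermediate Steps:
$\frac{34228 + 21094}{17098 + 17084} = \frac{55322}{34182} = 55322 \cdot \frac{1}{34182} = \frac{27661}{17091}$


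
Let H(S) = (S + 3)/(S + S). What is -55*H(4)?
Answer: -385/8 ≈ -48.125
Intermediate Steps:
H(S) = (3 + S)/(2*S) (H(S) = (3 + S)/((2*S)) = (3 + S)*(1/(2*S)) = (3 + S)/(2*S))
-55*H(4) = -55*(3 + 4)/(2*4) = -55*7/(2*4) = -55*7/8 = -385/8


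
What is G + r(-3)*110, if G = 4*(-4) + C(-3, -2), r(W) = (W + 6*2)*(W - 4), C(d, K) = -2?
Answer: -6948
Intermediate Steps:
r(W) = (-4 + W)*(12 + W) (r(W) = (W + 12)*(-4 + W) = (12 + W)*(-4 + W) = (-4 + W)*(12 + W))
G = -18 (G = 4*(-4) - 2 = -16 - 2 = -18)
G + r(-3)*110 = -18 + (-48 + (-3)² + 8*(-3))*110 = -18 + (-48 + 9 - 24)*110 = -18 - 63*110 = -18 - 6930 = -6948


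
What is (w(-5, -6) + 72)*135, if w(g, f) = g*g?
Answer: 13095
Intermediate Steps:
w(g, f) = g²
(w(-5, -6) + 72)*135 = ((-5)² + 72)*135 = (25 + 72)*135 = 97*135 = 13095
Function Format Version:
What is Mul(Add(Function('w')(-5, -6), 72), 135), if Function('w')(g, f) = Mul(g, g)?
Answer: 13095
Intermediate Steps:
Function('w')(g, f) = Pow(g, 2)
Mul(Add(Function('w')(-5, -6), 72), 135) = Mul(Add(Pow(-5, 2), 72), 135) = Mul(Add(25, 72), 135) = Mul(97, 135) = 13095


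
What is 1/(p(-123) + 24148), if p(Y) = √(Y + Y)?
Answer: 12074/291563075 - I*√246/583126150 ≈ 4.1411e-5 - 2.6897e-8*I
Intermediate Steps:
p(Y) = √2*√Y (p(Y) = √(2*Y) = √2*√Y)
1/(p(-123) + 24148) = 1/(√2*√(-123) + 24148) = 1/(√2*(I*√123) + 24148) = 1/(I*√246 + 24148) = 1/(24148 + I*√246)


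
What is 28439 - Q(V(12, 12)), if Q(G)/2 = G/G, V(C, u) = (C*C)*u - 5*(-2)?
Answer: 28437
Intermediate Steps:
V(C, u) = 10 + u*C² (V(C, u) = C²*u + 10 = u*C² + 10 = 10 + u*C²)
Q(G) = 2 (Q(G) = 2*(G/G) = 2*1 = 2)
28439 - Q(V(12, 12)) = 28439 - 1*2 = 28439 - 2 = 28437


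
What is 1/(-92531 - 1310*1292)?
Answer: -1/1785051 ≈ -5.6021e-7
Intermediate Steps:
1/(-92531 - 1310*1292) = 1/(-92531 - 1692520) = 1/(-1785051) = -1/1785051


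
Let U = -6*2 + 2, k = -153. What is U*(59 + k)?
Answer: 940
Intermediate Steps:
U = -10 (U = -12 + 2 = -10)
U*(59 + k) = -10*(59 - 153) = -10*(-94) = 940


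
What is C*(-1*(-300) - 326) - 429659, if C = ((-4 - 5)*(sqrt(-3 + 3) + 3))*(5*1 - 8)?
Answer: -431765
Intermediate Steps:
C = 81 (C = (-9*(sqrt(0) + 3))*(5 - 8) = -9*(0 + 3)*(-3) = -9*3*(-3) = -27*(-3) = 81)
C*(-1*(-300) - 326) - 429659 = 81*(-1*(-300) - 326) - 429659 = 81*(300 - 326) - 429659 = 81*(-26) - 429659 = -2106 - 429659 = -431765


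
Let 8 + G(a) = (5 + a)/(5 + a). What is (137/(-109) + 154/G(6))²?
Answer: 6426225/11881 ≈ 540.88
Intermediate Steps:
G(a) = -7 (G(a) = -8 + (5 + a)/(5 + a) = -8 + 1 = -7)
(137/(-109) + 154/G(6))² = (137/(-109) + 154/(-7))² = (137*(-1/109) + 154*(-⅐))² = (-137/109 - 22)² = (-2535/109)² = 6426225/11881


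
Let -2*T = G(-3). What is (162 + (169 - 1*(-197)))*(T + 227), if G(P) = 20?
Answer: 114576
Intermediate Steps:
T = -10 (T = -1/2*20 = -10)
(162 + (169 - 1*(-197)))*(T + 227) = (162 + (169 - 1*(-197)))*(-10 + 227) = (162 + (169 + 197))*217 = (162 + 366)*217 = 528*217 = 114576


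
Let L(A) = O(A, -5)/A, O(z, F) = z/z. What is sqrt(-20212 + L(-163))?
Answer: I*sqrt(537012791)/163 ≈ 142.17*I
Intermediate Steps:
O(z, F) = 1
L(A) = 1/A
sqrt(-20212 + L(-163)) = sqrt(-20212 + 1/(-163)) = sqrt(-20212 - 1/163) = sqrt(-3294557/163) = I*sqrt(537012791)/163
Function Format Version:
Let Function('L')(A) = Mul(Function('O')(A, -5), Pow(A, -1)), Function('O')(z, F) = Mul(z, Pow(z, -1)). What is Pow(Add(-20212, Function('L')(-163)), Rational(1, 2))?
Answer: Mul(Rational(1, 163), I, Pow(537012791, Rational(1, 2))) ≈ Mul(142.17, I)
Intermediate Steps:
Function('O')(z, F) = 1
Function('L')(A) = Pow(A, -1) (Function('L')(A) = Mul(1, Pow(A, -1)) = Pow(A, -1))
Pow(Add(-20212, Function('L')(-163)), Rational(1, 2)) = Pow(Add(-20212, Pow(-163, -1)), Rational(1, 2)) = Pow(Add(-20212, Rational(-1, 163)), Rational(1, 2)) = Pow(Rational(-3294557, 163), Rational(1, 2)) = Mul(Rational(1, 163), I, Pow(537012791, Rational(1, 2)))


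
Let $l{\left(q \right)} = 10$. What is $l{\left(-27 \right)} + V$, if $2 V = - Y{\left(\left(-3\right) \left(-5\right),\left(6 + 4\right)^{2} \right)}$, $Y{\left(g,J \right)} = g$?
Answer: $\frac{5}{2} \approx 2.5$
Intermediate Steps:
$V = - \frac{15}{2}$ ($V = \frac{\left(-1\right) \left(\left(-3\right) \left(-5\right)\right)}{2} = \frac{\left(-1\right) 15}{2} = \frac{1}{2} \left(-15\right) = - \frac{15}{2} \approx -7.5$)
$l{\left(-27 \right)} + V = 10 - \frac{15}{2} = \frac{5}{2}$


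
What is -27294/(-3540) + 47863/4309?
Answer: 47840811/2542310 ≈ 18.818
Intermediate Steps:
-27294/(-3540) + 47863/4309 = -27294*(-1/3540) + 47863*(1/4309) = 4549/590 + 47863/4309 = 47840811/2542310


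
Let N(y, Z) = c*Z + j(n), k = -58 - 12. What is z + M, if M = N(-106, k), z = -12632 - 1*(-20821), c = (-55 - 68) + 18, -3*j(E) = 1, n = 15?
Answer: 46616/3 ≈ 15539.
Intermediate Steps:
j(E) = -⅓ (j(E) = -⅓*1 = -⅓)
c = -105 (c = -123 + 18 = -105)
k = -70
z = 8189 (z = -12632 + 20821 = 8189)
N(y, Z) = -⅓ - 105*Z (N(y, Z) = -105*Z - ⅓ = -⅓ - 105*Z)
M = 22049/3 (M = -⅓ - 105*(-70) = -⅓ + 7350 = 22049/3 ≈ 7349.7)
z + M = 8189 + 22049/3 = 46616/3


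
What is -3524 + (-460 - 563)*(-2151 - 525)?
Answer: 2734024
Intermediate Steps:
-3524 + (-460 - 563)*(-2151 - 525) = -3524 - 1023*(-2676) = -3524 + 2737548 = 2734024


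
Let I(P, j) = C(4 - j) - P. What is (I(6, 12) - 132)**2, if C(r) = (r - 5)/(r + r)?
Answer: 4818025/256 ≈ 18820.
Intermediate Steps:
C(r) = (-5 + r)/(2*r) (C(r) = (-5 + r)/((2*r)) = (-5 + r)*(1/(2*r)) = (-5 + r)/(2*r))
I(P, j) = -P + (-1 - j)/(2*(4 - j)) (I(P, j) = (-5 + (4 - j))/(2*(4 - j)) - P = (-1 - j)/(2*(4 - j)) - P = -P + (-1 - j)/(2*(4 - j)))
(I(6, 12) - 132)**2 = ((1 + 12 - 2*6*(-4 + 12))/(2*(-4 + 12)) - 132)**2 = ((1/2)*(1 + 12 - 2*6*8)/8 - 132)**2 = ((1/2)*(1/8)*(1 + 12 - 96) - 132)**2 = ((1/2)*(1/8)*(-83) - 132)**2 = (-83/16 - 132)**2 = (-2195/16)**2 = 4818025/256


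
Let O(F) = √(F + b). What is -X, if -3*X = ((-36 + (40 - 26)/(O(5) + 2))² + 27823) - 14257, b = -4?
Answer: 130930/27 ≈ 4849.3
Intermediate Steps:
O(F) = √(-4 + F) (O(F) = √(F - 4) = √(-4 + F))
X = -130930/27 (X = -(((-36 + (40 - 26)/(√(-4 + 5) + 2))² + 27823) - 14257)/3 = -(((-36 + 14/(√1 + 2))² + 27823) - 14257)/3 = -(((-36 + 14/(1 + 2))² + 27823) - 14257)/3 = -(((-36 + 14/3)² + 27823) - 14257)/3 = -(((-94/3)² + 27823) - 14257)/3 = -((8836/9 + 27823) - 14257)/3 = -(259243/9 - 14257)/3 = -⅓*130930/9 = -130930/27 ≈ -4849.3)
-X = -1*(-130930/27) = 130930/27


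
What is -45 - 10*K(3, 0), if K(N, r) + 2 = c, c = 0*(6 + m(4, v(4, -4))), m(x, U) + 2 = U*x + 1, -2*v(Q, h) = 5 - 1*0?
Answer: -25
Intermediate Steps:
v(Q, h) = -5/2 (v(Q, h) = -(5 - 1*0)/2 = -(5 + 0)/2 = -½*5 = -5/2)
m(x, U) = -1 + U*x (m(x, U) = -2 + (U*x + 1) = -2 + (1 + U*x) = -1 + U*x)
c = 0 (c = 0*(6 + (-1 - 5/2*4)) = 0*(6 + (-1 - 10)) = 0*(6 - 11) = 0*(-5) = 0)
K(N, r) = -2 (K(N, r) = -2 + 0 = -2)
-45 - 10*K(3, 0) = -45 - 10*(-2) = -45 + 20 = -25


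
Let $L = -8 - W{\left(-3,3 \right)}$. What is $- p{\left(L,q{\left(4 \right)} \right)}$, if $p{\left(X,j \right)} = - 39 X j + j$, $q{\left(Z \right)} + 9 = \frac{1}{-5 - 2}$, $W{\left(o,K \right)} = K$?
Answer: $\frac{27520}{7} \approx 3931.4$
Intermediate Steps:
$q{\left(Z \right)} = - \frac{64}{7}$ ($q{\left(Z \right)} = -9 + \frac{1}{-5 - 2} = -9 + \frac{1}{-7} = -9 - \frac{1}{7} = - \frac{64}{7}$)
$L = -11$ ($L = -8 - 3 = -11$)
$p{\left(X,j \right)} = j - 39 X j$ ($p{\left(X,j \right)} = - 39 X j + j = j - 39 X j$)
$- p{\left(L,q{\left(4 \right)} \right)} = - \frac{\left(-64\right) \left(1 - -429\right)}{7} = - \frac{\left(-64\right) \left(1 + 429\right)}{7} = - \frac{\left(-64\right) 430}{7} = \left(-1\right) \left(- \frac{27520}{7}\right) = \frac{27520}{7}$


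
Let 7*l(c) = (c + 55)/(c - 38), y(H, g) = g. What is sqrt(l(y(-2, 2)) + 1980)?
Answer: sqrt(3492321)/42 ≈ 44.495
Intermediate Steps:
l(c) = (55 + c)/(7*(-38 + c)) (l(c) = ((c + 55)/(c - 38))/7 = ((55 + c)/(-38 + c))/7 = (55 + c)/(7*(-38 + c)))
sqrt(l(y(-2, 2)) + 1980) = sqrt((55 + 2)/(7*(-38 + 2)) + 1980) = sqrt((1/7)*57/(-36) + 1980) = sqrt((1/7)*(-1/36)*57 + 1980) = sqrt(-19/84 + 1980) = sqrt(166301/84) = sqrt(3492321)/42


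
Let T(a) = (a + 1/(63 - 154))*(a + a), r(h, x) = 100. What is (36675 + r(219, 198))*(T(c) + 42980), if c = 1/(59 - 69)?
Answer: 287667437571/182 ≈ 1.5806e+9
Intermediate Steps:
c = -⅒ (c = 1/(-10) = -⅒ ≈ -0.10000)
T(a) = 2*a*(-1/91 + a) (T(a) = (a + 1/(-91))*(2*a) = (a - 1/91)*(2*a) = (-1/91 + a)*(2*a) = 2*a*(-1/91 + a))
(36675 + r(219, 198))*(T(c) + 42980) = (36675 + 100)*((2/91)*(-⅒)*(-1 + 91*(-⅒)) + 42980) = 36775*((2/91)*(-⅒)*(-1 - 91/10) + 42980) = 36775*((2/91)*(-⅒)*(-101/10) + 42980) = 36775*(101/4550 + 42980) = 36775*(195559101/4550) = 287667437571/182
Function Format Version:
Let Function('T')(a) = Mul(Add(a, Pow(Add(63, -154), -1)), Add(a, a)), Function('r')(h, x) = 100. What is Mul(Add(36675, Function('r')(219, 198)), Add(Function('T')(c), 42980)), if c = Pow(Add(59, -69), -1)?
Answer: Rational(287667437571, 182) ≈ 1.5806e+9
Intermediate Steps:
c = Rational(-1, 10) (c = Pow(-10, -1) = Rational(-1, 10) ≈ -0.10000)
Function('T')(a) = Mul(2, a, Add(Rational(-1, 91), a)) (Function('T')(a) = Mul(Add(a, Pow(-91, -1)), Mul(2, a)) = Mul(Add(a, Rational(-1, 91)), Mul(2, a)) = Mul(Add(Rational(-1, 91), a), Mul(2, a)) = Mul(2, a, Add(Rational(-1, 91), a)))
Mul(Add(36675, Function('r')(219, 198)), Add(Function('T')(c), 42980)) = Mul(Add(36675, 100), Add(Mul(Rational(2, 91), Rational(-1, 10), Add(-1, Mul(91, Rational(-1, 10)))), 42980)) = Mul(36775, Add(Mul(Rational(2, 91), Rational(-1, 10), Add(-1, Rational(-91, 10))), 42980)) = Mul(36775, Add(Mul(Rational(2, 91), Rational(-1, 10), Rational(-101, 10)), 42980)) = Mul(36775, Add(Rational(101, 4550), 42980)) = Mul(36775, Rational(195559101, 4550)) = Rational(287667437571, 182)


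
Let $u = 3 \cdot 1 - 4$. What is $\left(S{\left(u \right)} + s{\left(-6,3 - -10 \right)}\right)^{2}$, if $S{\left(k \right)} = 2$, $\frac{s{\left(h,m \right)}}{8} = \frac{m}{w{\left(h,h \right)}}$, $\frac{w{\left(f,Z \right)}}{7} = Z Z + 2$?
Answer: $\frac{101124}{17689} \approx 5.7168$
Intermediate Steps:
$w{\left(f,Z \right)} = 14 + 7 Z^{2}$ ($w{\left(f,Z \right)} = 7 \left(Z Z + 2\right) = 7 \left(Z^{2} + 2\right) = 7 \left(2 + Z^{2}\right) = 14 + 7 Z^{2}$)
$u = -1$ ($u = 3 - 4 = -1$)
$s{\left(h,m \right)} = \frac{8 m}{14 + 7 h^{2}}$ ($s{\left(h,m \right)} = 8 \frac{m}{14 + 7 h^{2}} = \frac{8 m}{14 + 7 h^{2}}$)
$\left(S{\left(u \right)} + s{\left(-6,3 - -10 \right)}\right)^{2} = \left(2 + \frac{8 \left(3 - -10\right)}{7 \left(2 + \left(-6\right)^{2}\right)}\right)^{2} = \left(2 + \frac{8 \left(3 + 10\right)}{7 \left(2 + 36\right)}\right)^{2} = \left(2 + \frac{8}{7} \cdot 13 \cdot \frac{1}{38}\right)^{2} = \left(2 + \frac{52}{133}\right)^{2} = \left(\frac{318}{133}\right)^{2} = \frac{101124}{17689}$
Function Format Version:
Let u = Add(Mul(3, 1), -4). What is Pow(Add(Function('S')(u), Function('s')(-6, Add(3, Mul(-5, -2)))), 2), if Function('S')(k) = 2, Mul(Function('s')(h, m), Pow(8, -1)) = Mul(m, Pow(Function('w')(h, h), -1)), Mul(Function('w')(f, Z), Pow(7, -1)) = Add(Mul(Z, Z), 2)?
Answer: Rational(101124, 17689) ≈ 5.7168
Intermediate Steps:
Function('w')(f, Z) = Add(14, Mul(7, Pow(Z, 2))) (Function('w')(f, Z) = Mul(7, Add(Mul(Z, Z), 2)) = Mul(7, Add(Pow(Z, 2), 2)) = Mul(7, Add(2, Pow(Z, 2))) = Add(14, Mul(7, Pow(Z, 2))))
u = -1 (u = Add(3, -4) = -1)
Function('s')(h, m) = Mul(8, m, Pow(Add(14, Mul(7, Pow(h, 2))), -1)) (Function('s')(h, m) = Mul(8, Mul(m, Pow(Add(14, Mul(7, Pow(h, 2))), -1))) = Mul(8, m, Pow(Add(14, Mul(7, Pow(h, 2))), -1)))
Pow(Add(Function('S')(u), Function('s')(-6, Add(3, Mul(-5, -2)))), 2) = Pow(Add(2, Mul(Rational(8, 7), Add(3, Mul(-5, -2)), Pow(Add(2, Pow(-6, 2)), -1))), 2) = Pow(Add(2, Mul(Rational(8, 7), Add(3, 10), Pow(Add(2, 36), -1))), 2) = Pow(Add(2, Mul(Rational(8, 7), 13, Pow(38, -1))), 2) = Pow(Add(2, Mul(Rational(8, 7), 13, Rational(1, 38))), 2) = Pow(Add(2, Rational(52, 133)), 2) = Pow(Rational(318, 133), 2) = Rational(101124, 17689)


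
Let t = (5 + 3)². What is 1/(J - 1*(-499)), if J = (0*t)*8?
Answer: 1/499 ≈ 0.0020040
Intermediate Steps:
t = 64 (t = 8² = 64)
J = 0 (J = (0*64)*8 = 0*8 = 0)
1/(J - 1*(-499)) = 1/(0 - 1*(-499)) = 1/(0 + 499) = 1/499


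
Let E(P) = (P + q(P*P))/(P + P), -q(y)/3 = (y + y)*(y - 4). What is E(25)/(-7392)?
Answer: 13307/2112 ≈ 6.3007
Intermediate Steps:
q(y) = -6*y*(-4 + y) (q(y) = -3*(y + y)*(y - 4) = -3*2*y*(-4 + y) = -6*y*(-4 + y))
E(P) = (P + 6*P²*(4 - P²))/(2*P) (E(P) = (P + 6*(P*P)*(4 - P*P))/(P + P) = (P + 6*P²*(4 - P²))/((2*P)) = (P + 6*P²*(4 - P²))*(1/(2*P)) = (P + 6*P²*(4 - P²))/(2*P))
E(25)/(-7392) = (½ + 3*25*(4 - 1*25²))/(-7392) = (½ + 3*25*(4 - 1*625))*(-1/7392) = (½ + 3*25*(4 - 625))*(-1/7392) = (½ + 3*25*(-621))*(-1/7392) = (½ - 46575)*(-1/7392) = -93149/2*(-1/7392) = 13307/2112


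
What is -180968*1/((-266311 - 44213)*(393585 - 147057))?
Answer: 22621/9569107584 ≈ 2.3640e-6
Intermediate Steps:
-180968*1/((-266311 - 44213)*(393585 - 147057)) = -180968/(246528*(-310524)) = -180968/(-76552860672) = -180968*(-1/76552860672) = 22621/9569107584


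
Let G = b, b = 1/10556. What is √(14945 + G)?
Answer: √416327112019/5278 ≈ 122.25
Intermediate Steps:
b = 1/10556 ≈ 9.4733e-5
G = 1/10556 ≈ 9.4733e-5
√(14945 + G) = √(14945 + 1/10556) = √(157759421/10556) = √416327112019/5278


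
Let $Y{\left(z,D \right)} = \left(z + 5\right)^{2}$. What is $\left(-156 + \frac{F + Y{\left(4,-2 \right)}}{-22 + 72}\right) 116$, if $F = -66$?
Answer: $- \frac{90306}{5} \approx -18061.0$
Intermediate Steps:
$Y{\left(z,D \right)} = \left(5 + z\right)^{2}$
$\left(-156 + \frac{F + Y{\left(4,-2 \right)}}{-22 + 72}\right) 116 = \left(-156 + \frac{-66 + \left(5 + 4\right)^{2}}{-22 + 72}\right) 116 = \left(-156 + \frac{-66 + 9^{2}}{50}\right) 116 = \left(-156 + \left(-66 + 81\right) \frac{1}{50}\right) 116 = \left(-156 + 15 \cdot \frac{1}{50}\right) 116 = \left(-156 + \frac{3}{10}\right) 116 = \left(- \frac{1557}{10}\right) 116 = - \frac{90306}{5}$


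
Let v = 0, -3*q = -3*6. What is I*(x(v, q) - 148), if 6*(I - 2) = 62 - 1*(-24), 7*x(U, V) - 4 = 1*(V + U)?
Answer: -2394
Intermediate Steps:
q = 6 (q = -(-1)*6 = -1/3*(-18) = 6)
x(U, V) = 4/7 + U/7 + V/7 (x(U, V) = 4/7 + (1*(V + U))/7 = 4/7 + (1*(U + V))/7 = 4/7 + (U + V)/7 = 4/7 + (U/7 + V/7) = 4/7 + U/7 + V/7)
I = 49/3 (I = 2 + (62 - 1*(-24))/6 = 2 + (62 + 24)/6 = 2 + (1/6)*86 = 2 + 43/3 = 49/3 ≈ 16.333)
I*(x(v, q) - 148) = 49*((4/7 + (1/7)*0 + (1/7)*6) - 148)/3 = 49*((4/7 + 0 + 6/7) - 148)/3 = 49*(10/7 - 148)/3 = (49/3)*(-1026/7) = -2394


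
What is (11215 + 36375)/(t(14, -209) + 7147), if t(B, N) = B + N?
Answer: 23795/3476 ≈ 6.8455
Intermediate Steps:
(11215 + 36375)/(t(14, -209) + 7147) = (11215 + 36375)/((14 - 209) + 7147) = 47590/(-195 + 7147) = 47590/6952 = 47590*(1/6952) = 23795/3476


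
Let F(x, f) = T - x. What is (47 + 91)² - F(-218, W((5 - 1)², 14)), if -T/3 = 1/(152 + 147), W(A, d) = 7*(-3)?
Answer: 5628977/299 ≈ 18826.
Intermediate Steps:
W(A, d) = -21
T = -3/299 (T = -3/(152 + 147) = -3/299 ≈ -0.010033)
F(x, f) = -3/299 - x
(47 + 91)² - F(-218, W((5 - 1)², 14)) = (47 + 91)² - (-3/299 - 1*(-218)) = 138² - (-3/299 + 218) = 19044 - 1*65179/299 = 19044 - 65179/299 = 5628977/299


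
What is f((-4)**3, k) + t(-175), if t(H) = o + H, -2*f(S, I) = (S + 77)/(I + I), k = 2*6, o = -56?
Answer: -11101/48 ≈ -231.27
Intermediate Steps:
k = 12
f(S, I) = -(77 + S)/(4*I) (f(S, I) = -(S + 77)/(2*(I + I)) = -(77 + S)/(2*(2*I)) = -(77 + S)*1/(2*I)/2 = -(77 + S)/(4*I))
t(H) = -56 + H
f((-4)**3, k) + t(-175) = (1/4)*(-77 - 1*(-4)**3)/12 + (-56 - 175) = (1/4)*(1/12)*(-77 - 1*(-64)) - 231 = (1/4)*(1/12)*(-77 + 64) - 231 = (1/4)*(1/12)*(-13) - 231 = -13/48 - 231 = -11101/48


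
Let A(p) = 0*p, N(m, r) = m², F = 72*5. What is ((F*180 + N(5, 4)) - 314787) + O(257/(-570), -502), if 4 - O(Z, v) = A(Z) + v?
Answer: -249456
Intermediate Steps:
F = 360
A(p) = 0
O(Z, v) = 4 - v (O(Z, v) = 4 - (0 + v) = 4 - v)
((F*180 + N(5, 4)) - 314787) + O(257/(-570), -502) = ((360*180 + 5²) - 314787) + (4 - 1*(-502)) = ((64800 + 25) - 314787) + (4 + 502) = (64825 - 314787) + 506 = -249962 + 506 = -249456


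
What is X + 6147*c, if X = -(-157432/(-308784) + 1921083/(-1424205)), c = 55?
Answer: 2065008192104621/6107940510 ≈ 3.3809e+5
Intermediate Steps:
X = 5124781271/6107940510 (X = -(-157432*(-1/308784) + 1921083*(-1/1424205)) = -(19679/38598 - 640361/474735) = -1*(-5124781271/6107940510) = 5124781271/6107940510 ≈ 0.83904)
X + 6147*c = 5124781271/6107940510 + 6147*55 = 5124781271/6107940510 + 338085 = 2065008192104621/6107940510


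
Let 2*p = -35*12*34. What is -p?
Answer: 7140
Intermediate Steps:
p = -7140 (p = (-35*12*34)/2 = (-420*34)/2 = (½)*(-14280) = -7140)
-p = -1*(-7140) = 7140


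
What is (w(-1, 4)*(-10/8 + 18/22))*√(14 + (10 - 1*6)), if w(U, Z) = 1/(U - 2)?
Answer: 19*√2/44 ≈ 0.61068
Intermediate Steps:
w(U, Z) = 1/(-2 + U)
(w(-1, 4)*(-10/8 + 18/22))*√(14 + (10 - 1*6)) = ((-10/8 + 18/22)/(-2 - 1))*√(14 + (10 - 1*6)) = ((-10*⅛ + 18*(1/22))/(-3))*√(14 + (10 - 6)) = (-(-5/4 + 9/11)/3)*√(14 + 4) = (-⅓*(-19/44))*√18 = 19*(3*√2)/132 = 19*√2/44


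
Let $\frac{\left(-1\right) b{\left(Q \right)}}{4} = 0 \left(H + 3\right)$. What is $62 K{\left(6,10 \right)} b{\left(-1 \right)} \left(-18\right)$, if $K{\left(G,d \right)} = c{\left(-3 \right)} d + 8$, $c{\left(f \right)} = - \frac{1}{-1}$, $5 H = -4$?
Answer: $0$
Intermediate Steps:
$H = - \frac{4}{5}$ ($H = \frac{1}{5} \left(-4\right) = - \frac{4}{5} \approx -0.8$)
$c{\left(f \right)} = 1$ ($c{\left(f \right)} = \left(-1\right) \left(-1\right) = 1$)
$K{\left(G,d \right)} = 8 + d$ ($K{\left(G,d \right)} = 1 d + 8 = d + 8 = 8 + d$)
$b{\left(Q \right)} = 0$ ($b{\left(Q \right)} = - 4 \cdot 0 \left(- \frac{4}{5} + 3\right) = - 4 \cdot 0 \cdot \frac{11}{5} = \left(-4\right) 0 = 0$)
$62 K{\left(6,10 \right)} b{\left(-1 \right)} \left(-18\right) = 62 \left(8 + 10\right) 0 \left(-18\right) = 62 \cdot 18 \cdot 0 = 1116 \cdot 0 = 0$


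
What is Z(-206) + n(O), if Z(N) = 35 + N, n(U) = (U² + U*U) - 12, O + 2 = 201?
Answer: 79019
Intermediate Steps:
O = 199 (O = -2 + 201 = 199)
n(U) = -12 + 2*U² (n(U) = (U² + U²) - 12 = 2*U² - 12 = -12 + 2*U²)
Z(-206) + n(O) = (35 - 206) + (-12 + 2*199²) = -171 + (-12 + 2*39601) = -171 + (-12 + 79202) = -171 + 79190 = 79019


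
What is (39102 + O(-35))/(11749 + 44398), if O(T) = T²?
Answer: 5761/8021 ≈ 0.71824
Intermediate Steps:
(39102 + O(-35))/(11749 + 44398) = (39102 + (-35)²)/(11749 + 44398) = (39102 + 1225)/56147 = 40327*(1/56147) = 5761/8021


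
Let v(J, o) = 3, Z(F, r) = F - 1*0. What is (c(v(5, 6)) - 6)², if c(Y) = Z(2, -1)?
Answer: 16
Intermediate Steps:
Z(F, r) = F (Z(F, r) = F + 0 = F)
c(Y) = 2
(c(v(5, 6)) - 6)² = (2 - 6)² = (-4)² = 16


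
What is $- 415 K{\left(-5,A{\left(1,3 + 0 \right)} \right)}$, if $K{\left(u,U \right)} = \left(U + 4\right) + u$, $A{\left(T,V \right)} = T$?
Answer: $0$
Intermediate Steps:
$K{\left(u,U \right)} = 4 + U + u$ ($K{\left(u,U \right)} = \left(4 + U\right) + u = 4 + U + u$)
$- 415 K{\left(-5,A{\left(1,3 + 0 \right)} \right)} = - 415 \left(4 + 1 - 5\right) = \left(-415\right) 0 = 0$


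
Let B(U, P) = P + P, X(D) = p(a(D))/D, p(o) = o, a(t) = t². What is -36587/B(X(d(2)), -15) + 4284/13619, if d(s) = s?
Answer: 498406873/408570 ≈ 1219.9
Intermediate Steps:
X(D) = D (X(D) = D²/D = D)
B(U, P) = 2*P
-36587/B(X(d(2)), -15) + 4284/13619 = -36587/(2*(-15)) + 4284/13619 = -36587/(-30) + 4284*(1/13619) = -36587*(-1/30) + 4284/13619 = 36587/30 + 4284/13619 = 498406873/408570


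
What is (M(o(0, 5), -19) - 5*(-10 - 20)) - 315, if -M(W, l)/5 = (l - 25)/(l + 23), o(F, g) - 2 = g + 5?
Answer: -110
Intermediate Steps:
o(F, g) = 7 + g (o(F, g) = 2 + (g + 5) = 2 + (5 + g) = 7 + g)
M(W, l) = -5*(-25 + l)/(23 + l) (M(W, l) = -5*(l - 25)/(l + 23) = -5*(-25 + l)/(23 + l))
(M(o(0, 5), -19) - 5*(-10 - 20)) - 315 = (5*(25 - 1*(-19))/(23 - 19) - 5*(-10 - 20)) - 315 = (5*(25 + 19)/4 - 5*(-30)) - 315 = (5*(1/4)*44 + 150) - 315 = (55 + 150) - 315 = 205 - 315 = -110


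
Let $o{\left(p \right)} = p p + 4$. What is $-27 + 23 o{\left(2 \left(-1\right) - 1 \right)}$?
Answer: $272$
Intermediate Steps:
$o{\left(p \right)} = 4 + p^{2}$ ($o{\left(p \right)} = p^{2} + 4 = 4 + p^{2}$)
$-27 + 23 o{\left(2 \left(-1\right) - 1 \right)} = -27 + 23 \left(4 + \left(2 \left(-1\right) - 1\right)^{2}\right) = -27 + 23 \left(4 + \left(-2 - 1\right)^{2}\right) = -27 + 23 \left(4 + \left(-3\right)^{2}\right) = -27 + 23 \left(4 + 9\right) = -27 + 23 \cdot 13 = -27 + 299 = 272$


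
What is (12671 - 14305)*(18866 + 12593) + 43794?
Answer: -51360212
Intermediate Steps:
(12671 - 14305)*(18866 + 12593) + 43794 = -1634*31459 + 43794 = -51404006 + 43794 = -51360212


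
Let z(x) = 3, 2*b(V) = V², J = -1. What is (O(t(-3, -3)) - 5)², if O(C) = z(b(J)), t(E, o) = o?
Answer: 4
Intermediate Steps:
b(V) = V²/2
O(C) = 3
(O(t(-3, -3)) - 5)² = (3 - 5)² = (-2)² = 4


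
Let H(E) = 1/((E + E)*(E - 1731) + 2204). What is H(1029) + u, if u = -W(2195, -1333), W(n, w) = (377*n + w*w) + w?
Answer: -3754961154353/1442512 ≈ -2.6031e+6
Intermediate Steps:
H(E) = 1/(2204 + 2*E*(-1731 + E)) (H(E) = 1/((2*E)*(-1731 + E) + 2204) = 1/(2*E*(-1731 + E) + 2204) = 1/(2204 + 2*E*(-1731 + E)))
W(n, w) = w + w**2 + 377*n (W(n, w) = (377*n + w**2) + w = (w**2 + 377*n) + w = w + w**2 + 377*n)
u = -2603071 (u = -(-1333 + (-1333)**2 + 377*2195) = -(-1333 + 1776889 + 827515) = -1*2603071 = -2603071)
H(1029) + u = 1/(2*(1102 + 1029**2 - 1731*1029)) - 2603071 = 1/(2*(1102 + 1058841 - 1781199)) - 2603071 = (1/2)/(-721256) - 2603071 = (1/2)*(-1/721256) - 2603071 = -1/1442512 - 2603071 = -3754961154353/1442512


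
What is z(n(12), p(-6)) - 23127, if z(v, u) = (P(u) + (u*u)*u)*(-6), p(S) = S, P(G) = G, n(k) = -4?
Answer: -21795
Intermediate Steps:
z(v, u) = -6*u - 6*u³ (z(v, u) = (u + (u*u)*u)*(-6) = (u + u²*u)*(-6) = (u + u³)*(-6) = -6*u - 6*u³)
z(n(12), p(-6)) - 23127 = 6*(-6)*(-1 - 1*(-6)²) - 23127 = 6*(-6)*(-1 - 1*36) - 23127 = 6*(-6)*(-1 - 36) - 23127 = 6*(-6)*(-37) - 23127 = 1332 - 23127 = -21795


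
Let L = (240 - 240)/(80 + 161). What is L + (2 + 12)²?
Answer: 196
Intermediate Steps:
L = 0 (L = 0/241 = 0*(1/241) = 0)
L + (2 + 12)² = 0 + (2 + 12)² = 0 + 14² = 0 + 196 = 196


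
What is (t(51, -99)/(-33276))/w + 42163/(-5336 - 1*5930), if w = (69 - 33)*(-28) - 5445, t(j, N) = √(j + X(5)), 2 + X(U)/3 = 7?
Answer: -42163/11266 + √66/214730028 ≈ -3.7425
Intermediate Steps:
X(U) = 15 (X(U) = -6 + 3*7 = -6 + 21 = 15)
t(j, N) = √(15 + j) (t(j, N) = √(j + 15) = √(15 + j))
w = -6453 (w = 36*(-28) - 5445 = -1008 - 5445 = -6453)
(t(51, -99)/(-33276))/w + 42163/(-5336 - 1*5930) = (√(15 + 51)/(-33276))/(-6453) + 42163/(-5336 - 1*5930) = (√66*(-1/33276))*(-1/6453) + 42163/(-5336 - 5930) = -√66/33276*(-1/6453) + 42163/(-11266) = √66/214730028 + 42163*(-1/11266) = √66/214730028 - 42163/11266 = -42163/11266 + √66/214730028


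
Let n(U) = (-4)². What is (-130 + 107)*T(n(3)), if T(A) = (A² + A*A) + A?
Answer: -12144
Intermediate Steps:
n(U) = 16
T(A) = A + 2*A² (T(A) = (A² + A²) + A = 2*A² + A = A + 2*A²)
(-130 + 107)*T(n(3)) = (-130 + 107)*(16*(1 + 2*16)) = -368*(1 + 32) = -368*33 = -23*528 = -12144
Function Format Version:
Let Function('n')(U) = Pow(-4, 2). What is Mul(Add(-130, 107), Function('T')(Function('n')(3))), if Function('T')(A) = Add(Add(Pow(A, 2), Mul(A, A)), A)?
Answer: -12144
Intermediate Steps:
Function('n')(U) = 16
Function('T')(A) = Add(A, Mul(2, Pow(A, 2))) (Function('T')(A) = Add(Add(Pow(A, 2), Pow(A, 2)), A) = Add(Mul(2, Pow(A, 2)), A) = Add(A, Mul(2, Pow(A, 2))))
Mul(Add(-130, 107), Function('T')(Function('n')(3))) = Mul(Add(-130, 107), Mul(16, Add(1, Mul(2, 16)))) = Mul(-23, Mul(16, Add(1, 32))) = Mul(-23, Mul(16, 33)) = Mul(-23, 528) = -12144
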